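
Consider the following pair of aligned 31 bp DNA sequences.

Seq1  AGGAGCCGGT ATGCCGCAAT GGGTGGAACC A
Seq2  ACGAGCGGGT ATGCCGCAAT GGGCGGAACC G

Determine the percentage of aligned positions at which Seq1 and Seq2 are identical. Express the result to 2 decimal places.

Mismatches occur at site 2 (G/C), site 7 (C/G), site 24 (T/C), site 31 (A/G).
27 of the 31 sites match, so the percent identity is 27/31 × 100 = 87.10%.

87.10%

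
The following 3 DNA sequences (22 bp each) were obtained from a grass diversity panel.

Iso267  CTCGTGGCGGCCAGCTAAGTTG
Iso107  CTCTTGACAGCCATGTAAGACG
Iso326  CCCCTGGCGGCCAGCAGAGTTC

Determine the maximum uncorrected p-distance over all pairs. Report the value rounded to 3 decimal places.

Pairwise Hamming distances:
  Iso267 vs Iso107: 7
  Iso267 vs Iso326: 5
  Iso107 vs Iso326: 11
The largest is 11 mismatches, between Iso107 and Iso326; p = 11/22 = 0.500.

0.500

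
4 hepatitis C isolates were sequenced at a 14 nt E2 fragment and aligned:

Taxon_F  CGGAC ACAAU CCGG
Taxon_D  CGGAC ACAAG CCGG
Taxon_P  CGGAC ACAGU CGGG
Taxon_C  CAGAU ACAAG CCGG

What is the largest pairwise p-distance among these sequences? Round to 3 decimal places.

Pairwise Hamming distances:
  Taxon_F vs Taxon_D: 1
  Taxon_F vs Taxon_P: 2
  Taxon_F vs Taxon_C: 3
  Taxon_D vs Taxon_P: 3
  Taxon_D vs Taxon_C: 2
  Taxon_P vs Taxon_C: 5
The largest is 5 mismatches, between Taxon_P and Taxon_C; p = 5/14 = 0.357.

0.357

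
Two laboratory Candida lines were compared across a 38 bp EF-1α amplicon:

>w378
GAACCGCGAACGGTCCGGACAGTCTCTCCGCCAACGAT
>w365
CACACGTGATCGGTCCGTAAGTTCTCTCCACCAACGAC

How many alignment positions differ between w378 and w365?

11

Mismatches occur at site 1 (G/C), site 3 (A/C), site 4 (C/A), site 7 (C/T), site 10 (A/T), site 18 (G/T), site 20 (C/A), site 21 (A/G), site 22 (G/T), site 30 (G/A), site 38 (T/C).
That gives 11 mismatches out of 38 aligned sites, so the Hamming distance is 11.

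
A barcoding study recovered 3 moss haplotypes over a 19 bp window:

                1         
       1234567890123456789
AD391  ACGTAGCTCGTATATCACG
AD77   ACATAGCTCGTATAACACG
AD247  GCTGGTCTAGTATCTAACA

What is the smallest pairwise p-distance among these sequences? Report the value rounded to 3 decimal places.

Pairwise Hamming distances:
  AD391 vs AD77: 2
  AD391 vs AD247: 9
  AD77 vs AD247: 10
The smallest is 2 mismatches, between AD391 and AD77; p = 2/19 = 0.105.

0.105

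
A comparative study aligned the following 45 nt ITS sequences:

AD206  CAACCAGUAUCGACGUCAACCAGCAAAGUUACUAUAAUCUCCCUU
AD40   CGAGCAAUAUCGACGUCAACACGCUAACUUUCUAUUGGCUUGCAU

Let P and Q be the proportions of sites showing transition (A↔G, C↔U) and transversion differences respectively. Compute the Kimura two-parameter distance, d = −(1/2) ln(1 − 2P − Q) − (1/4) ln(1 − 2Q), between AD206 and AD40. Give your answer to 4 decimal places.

Differing sites — 2:A/G (Ti); 4:C/G (Tv); 7:G/A (Ti); 21:C/A (Tv); 22:A/C (Tv); 25:A/U (Tv); 28:G/C (Tv); 31:A/U (Tv); 36:A/U (Tv); 37:A/G (Ti); 38:U/G (Tv); 41:C/U (Ti); 42:C/G (Tv); 44:U/A (Tv).
Of the 14 differences, 4 transitions and 10 transversions over 45 sites: P = 4/45 = 0.088889, Q = 10/45 = 0.222222.
d = −0.5·ln(0.600000) − 0.25·ln(0.555556) = −0.5·(-0.510826) − 0.25·(-0.587786) = 0.4024.

0.4024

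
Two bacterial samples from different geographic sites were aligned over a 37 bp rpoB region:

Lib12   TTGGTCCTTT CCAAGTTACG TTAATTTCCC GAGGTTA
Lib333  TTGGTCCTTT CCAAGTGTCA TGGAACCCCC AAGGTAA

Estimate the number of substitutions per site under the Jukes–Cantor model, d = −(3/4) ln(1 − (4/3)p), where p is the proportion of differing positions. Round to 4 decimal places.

Differing sites — 17:T/G; 18:A/T; 20:G/A; 22:T/G; 23:A/G; 25:T/A; 26:T/C; 27:T/C; 31:G/A; 36:T/A.
p = 10/37 = 0.270270.
d = −0.75 · ln(1 − (4/3)·0.270270) = −0.75 · ln(0.639640) = −0.75 · (-0.446850) = 0.3351.

0.3351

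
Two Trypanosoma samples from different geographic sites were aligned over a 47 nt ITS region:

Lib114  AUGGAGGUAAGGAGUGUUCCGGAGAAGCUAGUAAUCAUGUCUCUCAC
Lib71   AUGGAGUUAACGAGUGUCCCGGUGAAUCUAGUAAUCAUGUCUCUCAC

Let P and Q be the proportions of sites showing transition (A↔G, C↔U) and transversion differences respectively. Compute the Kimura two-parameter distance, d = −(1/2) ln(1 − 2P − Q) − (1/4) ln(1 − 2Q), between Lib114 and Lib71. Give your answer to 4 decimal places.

Mismatches occur at site 7 (G→U, transversion), site 11 (G→C, transversion), site 18 (U→C, transition), site 23 (A→U, transversion), site 27 (G→U, transversion).
Of the 5 differences, 1 transition and 4 transversions over 47 sites: P = 1/47 = 0.021277, Q = 4/47 = 0.085106.
d = −0.5·ln(0.872340) − 0.25·ln(0.829788) = −0.5·(-0.136576) − 0.25·(-0.186585) = 0.1149.

0.1149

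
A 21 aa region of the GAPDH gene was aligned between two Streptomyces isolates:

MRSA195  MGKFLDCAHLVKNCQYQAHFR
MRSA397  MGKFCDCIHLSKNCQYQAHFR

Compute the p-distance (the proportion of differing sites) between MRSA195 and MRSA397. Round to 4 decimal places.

Differing sites — 5:L/C; 8:A/I; 11:V/S.
There are 3 differences over 21 sites, so p = 3/21 = 0.1429.

0.1429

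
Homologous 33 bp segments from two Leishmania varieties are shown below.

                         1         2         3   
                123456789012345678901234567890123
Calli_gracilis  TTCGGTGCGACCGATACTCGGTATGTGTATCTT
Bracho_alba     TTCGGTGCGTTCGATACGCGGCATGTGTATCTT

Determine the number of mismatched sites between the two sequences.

Mismatches occur at site 10 (A↔T), site 11 (C↔T), site 18 (T↔G), site 22 (T↔C).
That gives 4 mismatches out of 33 aligned sites, so the Hamming distance is 4.

4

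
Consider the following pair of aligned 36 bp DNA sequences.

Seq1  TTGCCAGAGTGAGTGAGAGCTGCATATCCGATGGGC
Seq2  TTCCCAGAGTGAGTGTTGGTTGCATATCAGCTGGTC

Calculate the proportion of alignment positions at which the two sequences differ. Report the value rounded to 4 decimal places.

The sequences differ at positions 3 (G/C), 16 (A/T), 17 (G/T), 18 (A/G), 20 (C/T), 29 (C/A), 31 (A/C), 35 (G/T).
There are 8 differences over 36 sites, so p = 8/36 = 0.2222.

0.2222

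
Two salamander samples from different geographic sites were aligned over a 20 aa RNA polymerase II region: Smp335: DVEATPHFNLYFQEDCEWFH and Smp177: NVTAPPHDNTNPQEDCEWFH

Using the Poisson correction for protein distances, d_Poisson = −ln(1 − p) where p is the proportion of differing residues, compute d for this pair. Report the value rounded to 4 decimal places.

0.4308

The sequences differ at positions 1 (D/N), 3 (E/T), 5 (T/P), 8 (F/D), 10 (L/T), 11 (Y/N), 12 (F/P).
p = 7/20 = 0.350000.
d = −ln(1 − 0.350000) = −ln(0.650000) = 0.4308.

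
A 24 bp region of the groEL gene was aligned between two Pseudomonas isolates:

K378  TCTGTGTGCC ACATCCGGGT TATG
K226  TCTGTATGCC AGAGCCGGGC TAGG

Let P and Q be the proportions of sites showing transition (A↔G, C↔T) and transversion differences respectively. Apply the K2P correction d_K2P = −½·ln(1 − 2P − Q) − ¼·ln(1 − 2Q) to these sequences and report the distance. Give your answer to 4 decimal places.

0.2443

Differing sites — 6:G/A (Ti); 12:C/G (Tv); 14:T/G (Tv); 20:T/C (Ti); 23:T/G (Tv).
Of the 5 differences, 2 transitions and 3 transversions over 24 sites: P = 2/24 = 0.083333, Q = 3/24 = 0.125000.
d = −0.5·ln(0.708334) − 0.25·ln(0.750000) = −0.5·(-0.344840) − 0.25·(-0.287682) = 0.2443.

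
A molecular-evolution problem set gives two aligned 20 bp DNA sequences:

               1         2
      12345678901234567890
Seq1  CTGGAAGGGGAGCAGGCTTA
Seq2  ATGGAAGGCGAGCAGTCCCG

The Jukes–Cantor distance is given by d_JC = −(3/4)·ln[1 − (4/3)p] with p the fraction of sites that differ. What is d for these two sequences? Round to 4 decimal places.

The sequences differ at positions 1 (C/A), 9 (G/C), 16 (G/T), 18 (T/C), 19 (T/C), 20 (A/G).
p = 6/20 = 0.300000.
d = −0.75 · ln(1 − (4/3)·0.300000) = −0.75 · ln(0.600000) = −0.75 · (-0.510826) = 0.3831.

0.3831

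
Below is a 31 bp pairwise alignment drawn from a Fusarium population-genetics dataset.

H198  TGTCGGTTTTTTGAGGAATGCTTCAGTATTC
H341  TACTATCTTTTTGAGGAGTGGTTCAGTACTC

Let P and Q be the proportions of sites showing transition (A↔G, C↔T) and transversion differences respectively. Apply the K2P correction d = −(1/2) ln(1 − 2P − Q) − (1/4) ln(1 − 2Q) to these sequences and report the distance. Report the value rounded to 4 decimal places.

0.3975

Mismatches occur at site 2 (G→A, transition), site 3 (T→C, transition), site 4 (C→T, transition), site 5 (G→A, transition), site 6 (G→T, transversion), site 7 (T→C, transition), site 18 (A→G, transition), site 21 (C→G, transversion), site 29 (T→C, transition).
Of the 9 differences, 7 transitions and 2 transversions over 31 sites: P = 7/31 = 0.225806, Q = 2/31 = 0.064516.
d = −0.5·ln(0.483872) − 0.25·ln(0.870968) = −0.5·(-0.725935) − 0.25·(-0.138150) = 0.3975.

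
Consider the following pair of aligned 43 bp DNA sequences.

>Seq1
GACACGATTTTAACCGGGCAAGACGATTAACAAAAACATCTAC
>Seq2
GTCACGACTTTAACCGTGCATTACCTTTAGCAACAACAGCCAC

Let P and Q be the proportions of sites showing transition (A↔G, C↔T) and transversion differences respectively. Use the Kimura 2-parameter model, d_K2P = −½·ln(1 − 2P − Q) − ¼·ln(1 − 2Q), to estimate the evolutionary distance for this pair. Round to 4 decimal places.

0.3133

Mismatches occur at site 2 (A/T, transversion), site 8 (T/C, transition), site 17 (G/T, transversion), site 21 (A/T, transversion), site 22 (G/T, transversion), site 25 (G/C, transversion), site 26 (A/T, transversion), site 30 (A/G, transition), site 34 (A/C, transversion), site 39 (T/G, transversion), site 41 (T/C, transition).
Of the 11 differences, 3 transitions and 8 transversions over 43 sites: P = 3/43 = 0.069767, Q = 8/43 = 0.186047.
d = −0.5·ln(0.674419) − 0.25·ln(0.627906) = −0.5·(-0.393904) − 0.25·(-0.465365) = 0.3133.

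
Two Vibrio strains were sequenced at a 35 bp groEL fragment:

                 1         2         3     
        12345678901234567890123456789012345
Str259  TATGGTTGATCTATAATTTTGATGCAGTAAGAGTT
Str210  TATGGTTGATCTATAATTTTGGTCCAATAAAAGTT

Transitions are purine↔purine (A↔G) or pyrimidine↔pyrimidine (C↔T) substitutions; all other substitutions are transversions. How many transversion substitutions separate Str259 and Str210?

Differing sites — 22:A/G (Ti); 24:G/C (Tv); 27:G/A (Ti); 31:G/A (Ti).
Of the 4 differences, 3 transitions and 1 transversion, so the answer is 1.

1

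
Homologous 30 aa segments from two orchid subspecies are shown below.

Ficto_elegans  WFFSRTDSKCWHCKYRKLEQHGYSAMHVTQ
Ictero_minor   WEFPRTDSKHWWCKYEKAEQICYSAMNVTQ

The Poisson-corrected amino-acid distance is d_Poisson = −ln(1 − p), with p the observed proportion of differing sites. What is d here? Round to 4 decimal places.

0.3567

The sequences differ at positions 2 (F/E), 4 (S/P), 10 (C/H), 12 (H/W), 16 (R/E), 18 (L/A), 21 (H/I), 22 (G/C), 27 (H/N).
p = 9/30 = 0.300000.
d = −ln(1 − 0.300000) = −ln(0.700000) = 0.3567.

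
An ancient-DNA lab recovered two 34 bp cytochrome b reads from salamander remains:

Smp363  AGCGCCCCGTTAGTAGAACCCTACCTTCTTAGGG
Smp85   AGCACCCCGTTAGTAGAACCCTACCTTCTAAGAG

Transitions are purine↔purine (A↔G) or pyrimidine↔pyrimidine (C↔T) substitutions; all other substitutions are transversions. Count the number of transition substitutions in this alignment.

2

Mismatches occur at site 4 (G→A, transition), site 30 (T→A, transversion), site 33 (G→A, transition).
Of the 3 differences, 2 transitions and 1 transversion, so the answer is 2.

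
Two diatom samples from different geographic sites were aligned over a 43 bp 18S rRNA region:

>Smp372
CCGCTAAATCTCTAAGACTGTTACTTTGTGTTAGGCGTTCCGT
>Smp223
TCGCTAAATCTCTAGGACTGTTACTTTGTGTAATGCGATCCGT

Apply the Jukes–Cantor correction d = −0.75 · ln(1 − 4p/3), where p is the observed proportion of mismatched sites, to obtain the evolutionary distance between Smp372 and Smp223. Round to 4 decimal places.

The sequences differ at positions 1 (C/T), 15 (A/G), 32 (T/A), 34 (G/T), 38 (T/A).
p = 5/43 = 0.116279.
d = −0.75 · ln(1 − (4/3)·0.116279) = −0.75 · ln(0.844961) = −0.75 · (-0.168465) = 0.1263.

0.1263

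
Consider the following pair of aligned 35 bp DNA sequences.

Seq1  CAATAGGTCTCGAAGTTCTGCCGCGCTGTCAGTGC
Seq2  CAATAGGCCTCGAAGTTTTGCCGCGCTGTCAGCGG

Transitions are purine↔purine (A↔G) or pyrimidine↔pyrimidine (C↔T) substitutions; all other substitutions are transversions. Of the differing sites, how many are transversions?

Mismatches occur at site 8 (T↔C, transition), site 18 (C↔T, transition), site 33 (T↔C, transition), site 35 (C↔G, transversion).
Of the 4 differences, 3 transitions and 1 transversion, so the answer is 1.

1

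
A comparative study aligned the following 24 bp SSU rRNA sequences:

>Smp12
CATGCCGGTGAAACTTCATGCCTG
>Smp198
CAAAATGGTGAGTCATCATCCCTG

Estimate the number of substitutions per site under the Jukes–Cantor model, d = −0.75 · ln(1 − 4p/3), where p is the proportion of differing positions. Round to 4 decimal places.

0.4408

The sequences differ at positions 3 (T/A), 4 (G/A), 5 (C/A), 6 (C/T), 12 (A/G), 13 (A/T), 15 (T/A), 20 (G/C).
p = 8/24 = 0.333333.
d = −0.75 · ln(1 − (4/3)·0.333333) = −0.75 · ln(0.555556) = −0.75 · (-0.587786) = 0.4408.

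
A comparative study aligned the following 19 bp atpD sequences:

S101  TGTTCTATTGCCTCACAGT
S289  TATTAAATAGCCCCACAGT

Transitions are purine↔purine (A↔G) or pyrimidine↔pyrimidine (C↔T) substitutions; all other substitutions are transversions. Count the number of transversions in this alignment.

Mismatches occur at site 2 (G/A, transition), site 5 (C/A, transversion), site 6 (T/A, transversion), site 9 (T/A, transversion), site 13 (T/C, transition).
Of the 5 differences, 2 transitions and 3 transversions, so the answer is 3.

3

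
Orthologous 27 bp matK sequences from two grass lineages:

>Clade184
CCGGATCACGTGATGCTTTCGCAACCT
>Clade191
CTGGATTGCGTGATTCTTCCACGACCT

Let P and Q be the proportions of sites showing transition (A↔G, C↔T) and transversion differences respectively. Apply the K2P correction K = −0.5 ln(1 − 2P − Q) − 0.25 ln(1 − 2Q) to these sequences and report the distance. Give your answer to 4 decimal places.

0.3476

Differing sites — 2:C/T (Ti); 7:C/T (Ti); 8:A/G (Ti); 15:G/T (Tv); 19:T/C (Ti); 21:G/A (Ti); 23:A/G (Ti).
Of the 7 differences, 6 transitions and 1 transversion over 27 sites: P = 6/27 = 0.222222, Q = 1/27 = 0.037037.
d = −0.5·ln(0.518519) − 0.25·ln(0.925926) = −0.5·(-0.656779) − 0.25·(-0.076961) = 0.3476.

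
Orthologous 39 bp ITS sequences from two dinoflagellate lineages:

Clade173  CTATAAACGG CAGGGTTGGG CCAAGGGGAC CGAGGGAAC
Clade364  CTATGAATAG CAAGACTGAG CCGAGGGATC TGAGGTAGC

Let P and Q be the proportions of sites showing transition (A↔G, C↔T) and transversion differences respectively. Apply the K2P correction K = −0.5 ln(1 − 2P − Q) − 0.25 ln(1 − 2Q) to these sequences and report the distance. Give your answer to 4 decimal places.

0.5048

Differing sites — 5:A/G (Ti); 8:C/T (Ti); 9:G/A (Ti); 13:G/A (Ti); 15:G/A (Ti); 16:T/C (Ti); 19:G/A (Ti); 23:A/G (Ti); 28:G/A (Ti); 29:A/T (Tv); 31:C/T (Ti); 36:G/T (Tv); 38:A/G (Ti).
Of the 13 differences, 11 transitions and 2 transversions over 39 sites: P = 11/39 = 0.282051, Q = 2/39 = 0.051282.
d = −0.5·ln(0.384616) − 0.25·ln(0.897436) = −0.5·(-0.955510) − 0.25·(-0.108213) = 0.5048.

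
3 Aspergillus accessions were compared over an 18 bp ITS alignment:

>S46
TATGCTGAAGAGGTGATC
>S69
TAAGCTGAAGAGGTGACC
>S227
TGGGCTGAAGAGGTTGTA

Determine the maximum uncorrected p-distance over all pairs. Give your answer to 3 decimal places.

0.333

Pairwise Hamming distances:
  S46 vs S69: 2
  S46 vs S227: 5
  S69 vs S227: 6
The largest is 6 mismatches, between S69 and S227; p = 6/18 = 0.333.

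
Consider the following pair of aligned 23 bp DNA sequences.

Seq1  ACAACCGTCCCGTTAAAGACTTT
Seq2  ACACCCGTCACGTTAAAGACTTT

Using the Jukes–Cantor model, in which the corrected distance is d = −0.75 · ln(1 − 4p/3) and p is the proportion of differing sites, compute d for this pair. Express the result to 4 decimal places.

0.0924

Mismatches occur at site 4 (A→C), site 10 (C→A).
p = 2/23 = 0.086957.
d = −0.75 · ln(1 − (4/3)·0.086957) = −0.75 · ln(0.884057) = −0.75 · (-0.123234) = 0.0924.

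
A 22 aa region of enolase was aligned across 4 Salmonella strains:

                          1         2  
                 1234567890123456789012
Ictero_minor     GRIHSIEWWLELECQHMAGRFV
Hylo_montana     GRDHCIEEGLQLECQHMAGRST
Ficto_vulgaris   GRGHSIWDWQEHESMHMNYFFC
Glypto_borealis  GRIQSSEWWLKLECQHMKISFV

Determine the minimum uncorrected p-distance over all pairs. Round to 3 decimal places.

0.273

Pairwise Hamming distances:
  Ictero_minor vs Hylo_montana: 7
  Ictero_minor vs Ficto_vulgaris: 11
  Ictero_minor vs Glypto_borealis: 6
  Hylo_montana vs Ficto_vulgaris: 15
  Hylo_montana vs Glypto_borealis: 12
  Ficto_vulgaris vs Glypto_borealis: 14
The smallest is 6 mismatches, between Ictero_minor and Glypto_borealis; p = 6/22 = 0.273.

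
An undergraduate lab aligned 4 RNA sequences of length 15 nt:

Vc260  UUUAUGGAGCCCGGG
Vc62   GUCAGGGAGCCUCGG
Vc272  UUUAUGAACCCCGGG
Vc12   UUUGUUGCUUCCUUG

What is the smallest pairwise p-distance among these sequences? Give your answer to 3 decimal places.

Pairwise Hamming distances:
  Vc260 vs Vc62: 5
  Vc260 vs Vc272: 2
  Vc260 vs Vc12: 7
  Vc62 vs Vc272: 7
  Vc62 vs Vc12: 11
  Vc272 vs Vc12: 8
The smallest is 2 mismatches, between Vc260 and Vc272; p = 2/15 = 0.133.

0.133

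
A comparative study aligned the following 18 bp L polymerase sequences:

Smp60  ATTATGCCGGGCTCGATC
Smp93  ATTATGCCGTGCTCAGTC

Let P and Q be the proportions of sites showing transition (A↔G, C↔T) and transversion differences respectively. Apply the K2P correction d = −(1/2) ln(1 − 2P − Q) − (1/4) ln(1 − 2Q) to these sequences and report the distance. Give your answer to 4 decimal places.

0.1922

Mismatches occur at site 10 (G↔T, transversion), site 15 (G↔A, transition), site 16 (A↔G, transition).
Of the 3 differences, 2 transitions and 1 transversion over 18 sites: P = 2/18 = 0.111111, Q = 1/18 = 0.055556.
d = −0.5·ln(0.722222) − 0.25·ln(0.888888) = −0.5·(-0.325423) − 0.25·(-0.117784) = 0.1922.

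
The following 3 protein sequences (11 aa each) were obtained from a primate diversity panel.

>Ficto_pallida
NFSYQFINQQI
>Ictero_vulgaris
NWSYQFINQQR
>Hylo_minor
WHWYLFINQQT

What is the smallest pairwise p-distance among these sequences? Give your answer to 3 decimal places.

Pairwise Hamming distances:
  Ficto_pallida vs Ictero_vulgaris: 2
  Ficto_pallida vs Hylo_minor: 5
  Ictero_vulgaris vs Hylo_minor: 5
The smallest is 2 mismatches, between Ficto_pallida and Ictero_vulgaris; p = 2/11 = 0.182.

0.182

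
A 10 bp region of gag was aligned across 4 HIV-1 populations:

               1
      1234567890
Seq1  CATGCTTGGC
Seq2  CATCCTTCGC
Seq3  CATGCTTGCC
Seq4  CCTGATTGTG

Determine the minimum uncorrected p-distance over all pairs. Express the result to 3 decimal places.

0.100

Pairwise Hamming distances:
  Seq1 vs Seq2: 2
  Seq1 vs Seq3: 1
  Seq1 vs Seq4: 4
  Seq2 vs Seq3: 3
  Seq2 vs Seq4: 6
  Seq3 vs Seq4: 4
The smallest is 1 mismatch, between Seq1 and Seq3; p = 1/10 = 0.100.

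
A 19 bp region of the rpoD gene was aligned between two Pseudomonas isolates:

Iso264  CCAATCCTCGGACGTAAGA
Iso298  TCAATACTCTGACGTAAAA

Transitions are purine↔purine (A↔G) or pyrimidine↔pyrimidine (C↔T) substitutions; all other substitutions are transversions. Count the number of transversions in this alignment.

2

Mismatches occur at site 1 (C↔T, transition), site 6 (C↔A, transversion), site 10 (G↔T, transversion), site 18 (G↔A, transition).
Of the 4 differences, 2 transitions and 2 transversions, so the answer is 2.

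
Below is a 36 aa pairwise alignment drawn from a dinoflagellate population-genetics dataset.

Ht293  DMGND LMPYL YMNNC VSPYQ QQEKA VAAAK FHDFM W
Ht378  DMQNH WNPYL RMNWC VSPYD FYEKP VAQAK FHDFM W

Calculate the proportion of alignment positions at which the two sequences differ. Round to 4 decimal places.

0.3056

Mismatches occur at site 3 (G→Q), site 5 (D→H), site 6 (L→W), site 7 (M→N), site 11 (Y→R), site 14 (N→W), site 20 (Q→D), site 21 (Q→F), site 22 (Q→Y), site 25 (A→P), site 28 (A→Q).
There are 11 differences over 36 sites, so p = 11/36 = 0.3056.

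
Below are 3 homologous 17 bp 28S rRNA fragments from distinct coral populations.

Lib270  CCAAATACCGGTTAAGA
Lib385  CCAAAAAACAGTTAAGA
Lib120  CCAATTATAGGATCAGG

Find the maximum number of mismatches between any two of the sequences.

Pairwise Hamming distances:
  Lib270 vs Lib385: 3
  Lib270 vs Lib120: 6
  Lib385 vs Lib120: 8
The largest is 8, between Lib385 and Lib120.

8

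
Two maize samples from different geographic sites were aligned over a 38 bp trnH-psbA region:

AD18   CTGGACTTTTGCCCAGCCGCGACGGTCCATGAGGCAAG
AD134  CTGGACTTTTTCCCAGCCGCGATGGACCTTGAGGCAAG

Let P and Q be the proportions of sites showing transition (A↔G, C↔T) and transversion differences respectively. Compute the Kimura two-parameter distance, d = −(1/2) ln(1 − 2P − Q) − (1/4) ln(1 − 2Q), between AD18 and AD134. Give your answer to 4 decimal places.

0.1135

The sequences differ at positions 11 (G/T, transversion), 23 (C/T, transition), 26 (T/A, transversion), 29 (A/T, transversion).
Of the 4 differences, 1 transition and 3 transversions over 38 sites: P = 1/38 = 0.026316, Q = 3/38 = 0.078947.
d = −0.5·ln(0.868421) − 0.25·ln(0.842106) = −0.5·(-0.141079) − 0.25·(-0.171849) = 0.1135.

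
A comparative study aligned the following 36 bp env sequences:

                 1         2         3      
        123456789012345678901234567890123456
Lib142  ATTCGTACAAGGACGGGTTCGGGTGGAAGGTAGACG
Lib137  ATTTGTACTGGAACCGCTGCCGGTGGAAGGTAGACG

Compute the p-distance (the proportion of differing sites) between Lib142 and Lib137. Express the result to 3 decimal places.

Differing sites — 4:C/T; 9:A/T; 10:A/G; 12:G/A; 15:G/C; 17:G/C; 19:T/G; 21:G/C.
There are 8 differences over 36 sites, so p = 8/36 = 0.222.

0.222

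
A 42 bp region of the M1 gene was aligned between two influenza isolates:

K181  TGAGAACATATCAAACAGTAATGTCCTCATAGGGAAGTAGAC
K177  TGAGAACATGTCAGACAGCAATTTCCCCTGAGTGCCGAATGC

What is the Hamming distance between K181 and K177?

13

Mismatches occur at site 10 (A/G), site 14 (A/G), site 19 (T/C), site 23 (G/T), site 27 (T/C), site 29 (A/T), site 30 (T/G), site 33 (G/T), site 35 (A/C), site 36 (A/C), site 38 (T/A), site 40 (G/T), site 41 (A/G).
That gives 13 mismatches out of 42 aligned sites, so the Hamming distance is 13.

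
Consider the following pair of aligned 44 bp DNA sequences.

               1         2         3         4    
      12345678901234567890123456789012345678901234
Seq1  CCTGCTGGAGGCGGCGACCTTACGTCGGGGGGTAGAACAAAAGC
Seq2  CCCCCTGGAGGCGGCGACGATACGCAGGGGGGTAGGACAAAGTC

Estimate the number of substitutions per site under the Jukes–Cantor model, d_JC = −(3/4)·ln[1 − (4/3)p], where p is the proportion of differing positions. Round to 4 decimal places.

The sequences differ at positions 3 (T/C), 4 (G/C), 19 (C/G), 20 (T/A), 25 (T/C), 26 (C/A), 36 (A/G), 42 (A/G), 43 (G/T).
p = 9/44 = 0.204545.
d = −0.75 · ln(1 − (4/3)·0.204545) = −0.75 · ln(0.727273) = −0.75 · (-0.318453) = 0.2388.

0.2388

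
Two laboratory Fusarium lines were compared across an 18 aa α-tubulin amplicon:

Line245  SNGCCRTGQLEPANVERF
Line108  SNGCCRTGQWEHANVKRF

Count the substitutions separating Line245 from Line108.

3

The sequences differ at positions 10 (L/W), 12 (P/H), 16 (E/K).
That gives 3 mismatches out of 18 aligned sites, so the Hamming distance is 3.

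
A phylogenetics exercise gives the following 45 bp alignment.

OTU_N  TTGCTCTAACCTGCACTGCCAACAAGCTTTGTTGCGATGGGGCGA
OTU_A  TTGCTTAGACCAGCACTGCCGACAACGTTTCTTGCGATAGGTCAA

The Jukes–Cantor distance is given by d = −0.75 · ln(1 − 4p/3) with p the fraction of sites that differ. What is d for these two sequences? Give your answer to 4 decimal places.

Mismatches occur at site 6 (C/T), site 7 (T/A), site 8 (A/G), site 12 (T/A), site 21 (A/G), site 26 (G/C), site 27 (C/G), site 31 (G/C), site 39 (G/A), site 42 (G/T), site 44 (G/A).
p = 11/45 = 0.244444.
d = −0.75 · ln(1 − (4/3)·0.244444) = −0.75 · ln(0.674075) = −0.75 · (-0.394414) = 0.2958.

0.2958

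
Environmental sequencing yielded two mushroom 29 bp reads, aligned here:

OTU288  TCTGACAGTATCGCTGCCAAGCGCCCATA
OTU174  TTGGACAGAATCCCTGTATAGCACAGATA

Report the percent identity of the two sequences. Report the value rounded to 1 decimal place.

Mismatches occur at site 2 (C↔T), site 3 (T↔G), site 9 (T↔A), site 13 (G↔C), site 17 (C↔T), site 18 (C↔A), site 19 (A↔T), site 23 (G↔A), site 25 (C↔A), site 26 (C↔G).
19 of the 29 sites match, so the percent identity is 19/29 × 100 = 65.5%.

65.5%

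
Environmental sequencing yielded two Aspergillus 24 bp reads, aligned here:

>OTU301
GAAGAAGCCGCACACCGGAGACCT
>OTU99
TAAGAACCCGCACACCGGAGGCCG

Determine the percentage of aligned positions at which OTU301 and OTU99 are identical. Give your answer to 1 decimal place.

Differing sites — 1:G/T; 7:G/C; 21:A/G; 24:T/G.
20 of the 24 sites match, so the percent identity is 20/24 × 100 = 83.3%.

83.3%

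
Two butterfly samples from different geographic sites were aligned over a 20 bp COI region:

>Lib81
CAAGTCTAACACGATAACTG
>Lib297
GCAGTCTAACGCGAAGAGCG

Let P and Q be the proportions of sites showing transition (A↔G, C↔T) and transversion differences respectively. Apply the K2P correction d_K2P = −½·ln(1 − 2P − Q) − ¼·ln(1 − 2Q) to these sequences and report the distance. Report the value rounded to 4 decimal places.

0.4743

Mismatches occur at site 1 (C↔G, transversion), site 2 (A↔C, transversion), site 11 (A↔G, transition), site 15 (T↔A, transversion), site 16 (A↔G, transition), site 18 (C↔G, transversion), site 19 (T↔C, transition).
Of the 7 differences, 3 transitions and 4 transversions over 20 sites: P = 3/20 = 0.150000, Q = 4/20 = 0.200000.
d = −0.5·ln(0.500000) − 0.25·ln(0.600000) = −0.5·(-0.693147) − 0.25·(-0.510826) = 0.4743.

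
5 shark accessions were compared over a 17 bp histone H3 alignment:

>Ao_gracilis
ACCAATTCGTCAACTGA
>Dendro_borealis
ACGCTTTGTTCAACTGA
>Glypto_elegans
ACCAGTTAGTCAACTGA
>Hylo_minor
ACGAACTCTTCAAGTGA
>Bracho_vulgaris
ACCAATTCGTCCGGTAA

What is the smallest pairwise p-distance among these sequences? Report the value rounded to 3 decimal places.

0.118

Pairwise Hamming distances:
  Ao_gracilis vs Dendro_borealis: 5
  Ao_gracilis vs Glypto_elegans: 2
  Ao_gracilis vs Hylo_minor: 4
  Ao_gracilis vs Bracho_vulgaris: 4
  Dendro_borealis vs Glypto_elegans: 5
  Dendro_borealis vs Hylo_minor: 5
  Dendro_borealis vs Bracho_vulgaris: 9
  Glypto_elegans vs Hylo_minor: 6
  Glypto_elegans vs Bracho_vulgaris: 6
  Hylo_minor vs Bracho_vulgaris: 6
The smallest is 2 mismatches, between Ao_gracilis and Glypto_elegans; p = 2/17 = 0.118.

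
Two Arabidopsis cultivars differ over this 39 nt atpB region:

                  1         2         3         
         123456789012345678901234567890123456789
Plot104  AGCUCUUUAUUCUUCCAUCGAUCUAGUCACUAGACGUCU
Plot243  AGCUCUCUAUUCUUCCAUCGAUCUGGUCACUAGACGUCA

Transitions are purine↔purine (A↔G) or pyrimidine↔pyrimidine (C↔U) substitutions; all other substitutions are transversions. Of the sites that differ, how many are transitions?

2

Mismatches occur at site 7 (U/C, transition), site 25 (A/G, transition), site 39 (U/A, transversion).
Of the 3 differences, 2 transitions and 1 transversion, so the answer is 2.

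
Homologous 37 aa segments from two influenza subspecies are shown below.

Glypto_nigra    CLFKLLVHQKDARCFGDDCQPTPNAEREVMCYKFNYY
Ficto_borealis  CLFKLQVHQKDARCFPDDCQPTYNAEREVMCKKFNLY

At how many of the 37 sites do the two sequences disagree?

5

Mismatches occur at site 6 (L↔Q), site 16 (G↔P), site 23 (P↔Y), site 32 (Y↔K), site 36 (Y↔L).
That gives 5 mismatches out of 37 aligned sites, so the Hamming distance is 5.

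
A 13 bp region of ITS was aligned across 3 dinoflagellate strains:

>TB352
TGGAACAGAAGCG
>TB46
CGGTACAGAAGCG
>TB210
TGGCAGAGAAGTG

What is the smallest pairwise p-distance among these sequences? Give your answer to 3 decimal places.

0.154

Pairwise Hamming distances:
  TB352 vs TB46: 2
  TB352 vs TB210: 3
  TB46 vs TB210: 4
The smallest is 2 mismatches, between TB352 and TB46; p = 2/13 = 0.154.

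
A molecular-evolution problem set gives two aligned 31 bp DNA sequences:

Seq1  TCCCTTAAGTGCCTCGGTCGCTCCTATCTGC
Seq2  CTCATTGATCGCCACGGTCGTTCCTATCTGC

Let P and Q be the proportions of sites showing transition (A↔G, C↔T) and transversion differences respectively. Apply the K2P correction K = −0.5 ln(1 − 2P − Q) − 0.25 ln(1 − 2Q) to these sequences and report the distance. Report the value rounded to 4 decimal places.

Differing sites — 1:T/C (Ti); 2:C/T (Ti); 4:C/A (Tv); 7:A/G (Ti); 9:G/T (Tv); 10:T/C (Ti); 14:T/A (Tv); 21:C/T (Ti).
Of the 8 differences, 5 transitions and 3 transversions over 31 sites: P = 5/31 = 0.161290, Q = 3/31 = 0.096774.
d = −0.5·ln(0.580646) − 0.25·ln(0.806452) = −0.5·(-0.543614) − 0.25·(-0.215111) = 0.3256.

0.3256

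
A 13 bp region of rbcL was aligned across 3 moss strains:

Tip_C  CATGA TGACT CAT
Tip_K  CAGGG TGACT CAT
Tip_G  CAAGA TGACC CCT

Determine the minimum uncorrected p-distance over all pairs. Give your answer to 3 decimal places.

0.154

Pairwise Hamming distances:
  Tip_C vs Tip_K: 2
  Tip_C vs Tip_G: 3
  Tip_K vs Tip_G: 4
The smallest is 2 mismatches, between Tip_C and Tip_K; p = 2/13 = 0.154.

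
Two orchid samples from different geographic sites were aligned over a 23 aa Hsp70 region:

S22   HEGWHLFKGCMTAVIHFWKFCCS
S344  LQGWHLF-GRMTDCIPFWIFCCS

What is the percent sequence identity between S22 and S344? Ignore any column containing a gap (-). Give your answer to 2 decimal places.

Excluding the 1 gap column leaves 22 comparable sites.
The sequences differ at positions 1 (H/L), 2 (E/Q), 10 (C/R), 13 (A/D), 14 (V/C), 16 (H/P), 19 (K/I).
15 of the 22 comparable sites match, so the percent identity is 15/22 × 100 = 68.18%.

68.18%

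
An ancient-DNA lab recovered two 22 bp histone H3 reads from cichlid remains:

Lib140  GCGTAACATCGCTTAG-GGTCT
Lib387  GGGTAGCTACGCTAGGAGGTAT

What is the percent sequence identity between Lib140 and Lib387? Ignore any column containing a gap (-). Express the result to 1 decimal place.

Excluding the 1 gap column leaves 21 comparable sites.
The sequences differ at positions 2 (C/G), 6 (A/G), 8 (A/T), 9 (T/A), 14 (T/A), 15 (A/G), 21 (C/A).
14 of the 21 comparable sites match, so the percent identity is 14/21 × 100 = 66.7%.

66.7%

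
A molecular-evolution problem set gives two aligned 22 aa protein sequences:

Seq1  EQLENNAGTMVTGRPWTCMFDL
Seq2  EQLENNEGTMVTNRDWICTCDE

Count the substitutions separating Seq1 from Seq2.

7

Mismatches occur at site 7 (A→E), site 13 (G→N), site 15 (P→D), site 17 (T→I), site 19 (M→T), site 20 (F→C), site 22 (L→E).
That gives 7 mismatches out of 22 aligned sites, so the Hamming distance is 7.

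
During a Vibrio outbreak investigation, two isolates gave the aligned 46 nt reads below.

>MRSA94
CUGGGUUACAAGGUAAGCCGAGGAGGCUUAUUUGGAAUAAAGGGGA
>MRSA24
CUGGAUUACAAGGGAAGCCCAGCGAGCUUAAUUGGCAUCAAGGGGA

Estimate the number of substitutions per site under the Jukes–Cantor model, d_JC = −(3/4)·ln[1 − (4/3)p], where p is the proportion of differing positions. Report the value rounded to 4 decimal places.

0.2267

Differing sites — 5:G/A; 14:U/G; 20:G/C; 23:G/C; 24:A/G; 25:G/A; 31:U/A; 36:A/C; 39:A/C.
p = 9/46 = 0.195652.
d = −0.75 · ln(1 − (4/3)·0.195652) = −0.75 · ln(0.739131) = −0.75 · (-0.302280) = 0.2267.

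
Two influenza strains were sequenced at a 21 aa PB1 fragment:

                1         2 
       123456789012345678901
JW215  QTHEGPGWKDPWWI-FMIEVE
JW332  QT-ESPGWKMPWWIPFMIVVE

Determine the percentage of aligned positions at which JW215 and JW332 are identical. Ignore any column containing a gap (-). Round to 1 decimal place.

Excluding the 2 gap columns leaves 19 comparable sites.
The sequences differ at positions 5 (G/S), 10 (D/M), 19 (E/V).
16 of the 19 comparable sites match, so the percent identity is 16/19 × 100 = 84.2%.

84.2%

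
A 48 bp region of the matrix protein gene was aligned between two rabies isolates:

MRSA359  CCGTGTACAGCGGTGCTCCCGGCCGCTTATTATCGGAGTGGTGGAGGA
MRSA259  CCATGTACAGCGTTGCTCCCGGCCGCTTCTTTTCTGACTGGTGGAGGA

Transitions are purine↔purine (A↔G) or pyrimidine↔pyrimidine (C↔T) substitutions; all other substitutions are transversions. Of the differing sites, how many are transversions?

Differing sites — 3:G/A (Ti); 13:G/T (Tv); 29:A/C (Tv); 32:A/T (Tv); 35:G/T (Tv); 38:G/C (Tv).
Of the 6 differences, 1 transition and 5 transversions, so the answer is 5.

5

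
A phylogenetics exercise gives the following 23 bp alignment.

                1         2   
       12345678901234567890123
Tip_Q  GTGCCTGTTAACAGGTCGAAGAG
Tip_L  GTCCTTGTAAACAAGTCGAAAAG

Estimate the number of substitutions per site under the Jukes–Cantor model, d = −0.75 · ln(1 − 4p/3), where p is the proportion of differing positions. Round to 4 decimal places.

Differing sites — 3:G/C; 5:C/T; 9:T/A; 14:G/A; 21:G/A.
p = 5/23 = 0.217391.
d = −0.75 · ln(1 − (4/3)·0.217391) = −0.75 · ln(0.710145) = −0.75 · (-0.342286) = 0.2567.

0.2567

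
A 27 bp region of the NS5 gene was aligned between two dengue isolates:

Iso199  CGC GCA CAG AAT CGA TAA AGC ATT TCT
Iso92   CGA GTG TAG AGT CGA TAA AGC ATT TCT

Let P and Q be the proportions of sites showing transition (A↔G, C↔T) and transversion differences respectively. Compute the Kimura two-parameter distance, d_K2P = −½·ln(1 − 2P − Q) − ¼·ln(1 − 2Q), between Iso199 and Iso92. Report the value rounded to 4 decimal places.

0.2220

Mismatches occur at site 3 (C/A, transversion), site 5 (C/T, transition), site 6 (A/G, transition), site 7 (C/T, transition), site 11 (A/G, transition).
Of the 5 differences, 4 transitions and 1 transversion over 27 sites: P = 4/27 = 0.148148, Q = 1/27 = 0.037037.
d = −0.5·ln(0.666667) − 0.25·ln(0.925926) = −0.5·(-0.405465) − 0.25·(-0.076961) = 0.2220.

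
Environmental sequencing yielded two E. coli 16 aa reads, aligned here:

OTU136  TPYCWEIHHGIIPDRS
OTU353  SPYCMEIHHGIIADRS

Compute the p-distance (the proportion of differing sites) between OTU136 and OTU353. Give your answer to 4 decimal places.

0.1875

The sequences differ at positions 1 (T/S), 5 (W/M), 13 (P/A).
There are 3 differences over 16 sites, so p = 3/16 = 0.1875.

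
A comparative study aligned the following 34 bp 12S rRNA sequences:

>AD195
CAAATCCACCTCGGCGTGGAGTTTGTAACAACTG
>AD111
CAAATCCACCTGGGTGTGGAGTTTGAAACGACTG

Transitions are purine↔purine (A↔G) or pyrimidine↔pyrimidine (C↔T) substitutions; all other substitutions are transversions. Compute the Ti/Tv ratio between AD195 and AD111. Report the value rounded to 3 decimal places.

Differing sites — 12:C/G (Tv); 15:C/T (Ti); 26:T/A (Tv); 30:A/G (Ti).
Of the 4 differences, 2 transitions and 2 transversions, so Ti/Tv = 2/2 = 1.000.

1.000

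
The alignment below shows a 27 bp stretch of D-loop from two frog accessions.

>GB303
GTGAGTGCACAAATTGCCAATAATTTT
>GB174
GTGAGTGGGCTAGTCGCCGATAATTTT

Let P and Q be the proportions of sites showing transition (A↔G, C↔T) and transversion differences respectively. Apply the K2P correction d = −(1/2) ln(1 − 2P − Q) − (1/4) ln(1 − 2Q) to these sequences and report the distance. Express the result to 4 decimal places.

0.2714

Differing sites — 8:C/G (Tv); 9:A/G (Ti); 11:A/T (Tv); 13:A/G (Ti); 15:T/C (Ti); 19:A/G (Ti).
Of the 6 differences, 4 transitions and 2 transversions over 27 sites: P = 4/27 = 0.148148, Q = 2/27 = 0.074074.
d = −0.5·ln(0.629630) − 0.25·ln(0.851852) = −0.5·(-0.462623) − 0.25·(-0.160342) = 0.2714.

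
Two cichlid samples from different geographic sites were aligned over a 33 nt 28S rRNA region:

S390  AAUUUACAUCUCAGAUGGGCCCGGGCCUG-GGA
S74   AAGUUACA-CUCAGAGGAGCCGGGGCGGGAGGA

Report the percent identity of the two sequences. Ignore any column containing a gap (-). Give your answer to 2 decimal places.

Excluding the 2 gap columns leaves 31 comparable sites.
Mismatches occur at site 3 (U→G), site 16 (U→G), site 18 (G→A), site 22 (C→G), site 27 (C→G), site 28 (U→G).
25 of the 31 comparable sites match, so the percent identity is 25/31 × 100 = 80.65%.

80.65%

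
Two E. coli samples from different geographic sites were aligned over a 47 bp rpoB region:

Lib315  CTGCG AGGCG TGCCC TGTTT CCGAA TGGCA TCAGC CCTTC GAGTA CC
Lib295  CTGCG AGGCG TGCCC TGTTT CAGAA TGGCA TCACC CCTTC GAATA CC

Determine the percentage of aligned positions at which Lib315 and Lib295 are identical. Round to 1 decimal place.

93.6%

The sequences differ at positions 22 (C/A), 34 (G/C), 43 (G/A).
44 of the 47 sites match, so the percent identity is 44/47 × 100 = 93.6%.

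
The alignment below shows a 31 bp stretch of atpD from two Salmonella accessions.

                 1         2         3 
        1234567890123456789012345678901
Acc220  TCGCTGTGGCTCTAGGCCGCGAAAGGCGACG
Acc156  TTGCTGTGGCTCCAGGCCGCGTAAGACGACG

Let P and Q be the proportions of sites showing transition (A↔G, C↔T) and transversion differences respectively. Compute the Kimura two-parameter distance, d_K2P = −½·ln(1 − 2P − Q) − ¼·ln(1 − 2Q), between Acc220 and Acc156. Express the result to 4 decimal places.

0.1446

The sequences differ at positions 2 (C/T, transition), 13 (T/C, transition), 22 (A/T, transversion), 26 (G/A, transition).
Of the 4 differences, 3 transitions and 1 transversion over 31 sites: P = 3/31 = 0.096774, Q = 1/31 = 0.032258.
d = −0.5·ln(0.774194) − 0.25·ln(0.935484) = −0.5·(-0.255933) − 0.25·(-0.066691) = 0.1446.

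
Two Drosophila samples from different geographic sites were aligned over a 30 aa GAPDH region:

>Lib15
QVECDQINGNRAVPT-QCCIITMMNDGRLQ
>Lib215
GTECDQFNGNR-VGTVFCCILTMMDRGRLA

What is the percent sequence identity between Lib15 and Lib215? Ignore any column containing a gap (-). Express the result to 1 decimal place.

67.9%

Excluding the 2 gap columns leaves 28 comparable sites.
Differing sites — 1:Q/G; 2:V/T; 7:I/F; 14:P/G; 17:Q/F; 21:I/L; 25:N/D; 26:D/R; 30:Q/A.
19 of the 28 comparable sites match, so the percent identity is 19/28 × 100 = 67.9%.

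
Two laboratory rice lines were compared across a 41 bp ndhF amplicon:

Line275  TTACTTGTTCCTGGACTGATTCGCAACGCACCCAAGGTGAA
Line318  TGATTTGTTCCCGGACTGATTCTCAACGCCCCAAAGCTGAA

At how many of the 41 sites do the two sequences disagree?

The sequences differ at positions 2 (T/G), 4 (C/T), 12 (T/C), 23 (G/T), 30 (A/C), 33 (C/A), 37 (G/C).
That gives 7 mismatches out of 41 aligned sites, so the Hamming distance is 7.

7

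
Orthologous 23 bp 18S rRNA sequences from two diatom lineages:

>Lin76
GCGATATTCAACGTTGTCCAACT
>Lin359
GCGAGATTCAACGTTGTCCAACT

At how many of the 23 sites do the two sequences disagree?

1

A single mismatch occurs at site 5 (T→G).
That gives 1 mismatch out of 23 aligned sites, so the Hamming distance is 1.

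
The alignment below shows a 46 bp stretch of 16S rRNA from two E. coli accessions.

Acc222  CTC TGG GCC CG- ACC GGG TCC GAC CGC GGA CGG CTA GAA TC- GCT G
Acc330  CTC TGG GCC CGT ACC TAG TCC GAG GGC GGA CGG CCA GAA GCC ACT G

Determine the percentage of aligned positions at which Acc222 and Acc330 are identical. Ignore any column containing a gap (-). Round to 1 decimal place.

84.1%

Excluding the 2 gap columns leaves 44 comparable sites.
The sequences differ at positions 16 (G/T), 17 (G/A), 24 (C/G), 25 (C/G), 35 (T/C), 40 (T/G), 43 (G/A).
37 of the 44 comparable sites match, so the percent identity is 37/44 × 100 = 84.1%.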